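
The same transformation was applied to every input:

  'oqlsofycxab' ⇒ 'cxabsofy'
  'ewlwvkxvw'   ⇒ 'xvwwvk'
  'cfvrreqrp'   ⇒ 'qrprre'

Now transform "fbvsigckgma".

kgmasigc

Looking at the pairs, the operation is to delete the first 3 characters, then swap the front and back halves of the string.
Starting from "fbvsigckgma": after the first operation, "sigckgma"; after the second, "kgmasigc".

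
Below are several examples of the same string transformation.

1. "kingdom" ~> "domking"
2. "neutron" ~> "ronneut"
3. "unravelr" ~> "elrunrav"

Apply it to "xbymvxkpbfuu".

fuuxbymvxkpb

The pattern: move the last 3 characters to the front (rotate right by 3).
"xbymvxkpbfuu" → "fuuxbymvxkpb".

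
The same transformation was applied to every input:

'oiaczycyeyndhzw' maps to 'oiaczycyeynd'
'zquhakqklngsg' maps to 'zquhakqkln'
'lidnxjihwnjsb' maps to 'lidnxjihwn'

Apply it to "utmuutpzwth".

utmuutpz

In each case the input is transformed by: delete the last 3 characters.
For "utmuutpzwth" the result is "utmuutpz".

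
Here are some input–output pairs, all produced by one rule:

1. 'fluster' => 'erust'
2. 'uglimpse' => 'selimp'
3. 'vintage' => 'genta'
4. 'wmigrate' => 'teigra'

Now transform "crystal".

In each case the input is transformed by: delete the first 2 characters, then move the last 2 characters to the front (rotate right by 2).
"crystal" → "ystal" → "alyst".
(Check on "fluster": → "uster" → "erust" ✓)

alyst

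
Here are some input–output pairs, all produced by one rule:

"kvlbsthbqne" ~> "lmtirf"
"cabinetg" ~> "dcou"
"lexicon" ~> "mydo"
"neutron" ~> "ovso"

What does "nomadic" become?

Rule — shift every letter 1 place forward in the alphabet (wrapping around), then keep every other character starting from the first (positions 1st, 3rd, 5th, ...).
On "nomadic": the first step gives "opnbejd", and the second then gives "oned".

oned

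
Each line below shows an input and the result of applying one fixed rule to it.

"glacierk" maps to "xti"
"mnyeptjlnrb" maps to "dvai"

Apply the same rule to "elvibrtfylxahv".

vzkcy

Looking at the pairs, the operation is to shift every letter 9 places backward in the alphabet (wrapping around), then keep one character in every 3, starting at position 1 (positions 1st, 4th, 7th, ...).
Doing the same to "elvibrtfylxahv": "vzkcy".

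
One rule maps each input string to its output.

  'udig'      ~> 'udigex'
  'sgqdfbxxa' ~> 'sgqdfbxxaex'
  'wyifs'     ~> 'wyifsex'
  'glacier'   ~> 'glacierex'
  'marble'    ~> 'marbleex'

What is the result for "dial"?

dialex

The rule is to append "ex".
"dial" → "dialex".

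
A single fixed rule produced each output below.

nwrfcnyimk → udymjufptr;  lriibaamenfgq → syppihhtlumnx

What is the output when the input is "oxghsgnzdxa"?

In each case the input is transformed by: shift every letter 7 places forward in the alphabet (wrapping around).
So "oxghsgnzdxa" becomes "venoznugkeh".

venoznugkeh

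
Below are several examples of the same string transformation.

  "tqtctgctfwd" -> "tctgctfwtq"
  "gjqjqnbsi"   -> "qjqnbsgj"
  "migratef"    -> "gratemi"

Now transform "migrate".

The pattern: delete the last character, then move the first 2 characters to the end (rotate left by 2).
Working it through for "migrate": intermediate "migrat", final "gratmi".

gratmi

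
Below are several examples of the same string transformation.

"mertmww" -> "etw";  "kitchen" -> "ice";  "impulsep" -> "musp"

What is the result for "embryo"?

The transformation: keep every other character starting from the second (positions 2nd, 4th, 6th, ...).
"embryo" → "mro".

mro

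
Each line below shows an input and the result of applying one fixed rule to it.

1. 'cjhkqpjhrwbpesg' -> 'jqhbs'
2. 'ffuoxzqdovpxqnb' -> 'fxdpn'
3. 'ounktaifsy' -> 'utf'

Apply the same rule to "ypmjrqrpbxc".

Rule — keep one character in every 3, starting at position 2 (positions 2nd, 5th, 8th, ...).
On "ypmjrqrpbxc" that produces "prpc".

prpc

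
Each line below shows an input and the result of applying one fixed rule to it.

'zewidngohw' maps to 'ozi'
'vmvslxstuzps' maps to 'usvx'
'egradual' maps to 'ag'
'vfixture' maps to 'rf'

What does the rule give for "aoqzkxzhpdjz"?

pzqx

The transformation: swap the front and back halves of the string, then keep one character in every 3, starting at position 3 (positions 3rd, 6th, 9th, ...).
Working it through for "aoqzkxzhpdjz": intermediate "zhpdjzaoqzkx", final "pzqx".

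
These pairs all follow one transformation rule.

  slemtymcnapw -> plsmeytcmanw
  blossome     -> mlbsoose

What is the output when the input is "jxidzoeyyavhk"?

kxjdiozyeayhv

What's happening: swap each adjacent pair of characters (1↔2, 3↔4, ...), then move the last character to the front.
"jxidzoeyyavhk" → "kxjdiozyeayhv".
(Check on "blossome": → "lbsoosem" → "mlbsoose" ✓)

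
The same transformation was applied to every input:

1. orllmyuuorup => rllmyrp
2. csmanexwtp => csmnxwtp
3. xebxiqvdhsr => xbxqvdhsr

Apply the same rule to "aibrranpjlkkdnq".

brrnpjlkkdnq

In each case the input is transformed by: remove every vowel.
For "aibrranpjlkkdnq" the result is "brrnpjlkkdnq".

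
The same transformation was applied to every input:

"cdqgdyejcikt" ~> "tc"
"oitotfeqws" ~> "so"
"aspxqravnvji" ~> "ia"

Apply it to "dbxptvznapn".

nd

Rule — move the first character to the end, then keep only the last 2 characters.
Working it through for "dbxptvznapn": intermediate "bxptvznapnd", final "nd".
(Check on "oitotfeqws": → "itotfeqwso" → "so" ✓)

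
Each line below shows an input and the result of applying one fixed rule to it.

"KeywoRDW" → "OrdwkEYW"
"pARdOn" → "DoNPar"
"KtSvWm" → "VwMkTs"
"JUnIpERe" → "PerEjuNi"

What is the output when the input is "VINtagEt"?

Rule — flip the case of every letter, then swap the front and back halves of the string.
So "VINtagEt" becomes "AGeTvinT".

AGeTvinT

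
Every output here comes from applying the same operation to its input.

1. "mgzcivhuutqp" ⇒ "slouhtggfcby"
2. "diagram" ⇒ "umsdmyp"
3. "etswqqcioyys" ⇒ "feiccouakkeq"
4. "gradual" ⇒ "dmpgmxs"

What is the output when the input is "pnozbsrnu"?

zalnedzgb

In each case the input is transformed by: shift every letter 12 places forward in the alphabet (wrapping around), then move the first character to the end.
Starting from "pnozbsrnu": after the first operation, "bzalnedzg"; after the second, "zalnedzgb".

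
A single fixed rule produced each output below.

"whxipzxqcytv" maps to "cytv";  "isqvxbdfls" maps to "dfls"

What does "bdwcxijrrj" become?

jrrj

Each output is the input with this applied: keep only the last 4 characters.
"bdwcxijrrj" → "jrrj".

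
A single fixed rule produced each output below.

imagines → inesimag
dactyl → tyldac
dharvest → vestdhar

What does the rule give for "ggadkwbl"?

kwblggad

Rule — swap the front and back halves of the string.
Doing the same to "ggadkwbl": "kwblggad".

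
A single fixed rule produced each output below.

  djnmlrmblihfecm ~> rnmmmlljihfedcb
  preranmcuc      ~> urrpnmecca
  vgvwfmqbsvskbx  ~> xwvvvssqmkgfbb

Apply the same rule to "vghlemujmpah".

What's happening: sort the characters into reverse alphabetical order.
Applying that to "vghlemujmpah" gives "vupmmljhhgea".

vupmmljhhgea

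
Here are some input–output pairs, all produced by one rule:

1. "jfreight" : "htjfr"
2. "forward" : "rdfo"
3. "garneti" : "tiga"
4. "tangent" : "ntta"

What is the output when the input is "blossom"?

What's happening: move the last 2 characters to the front (rotate right by 2), then delete the last 3 characters.
Starting from "blossom": after the first operation, "ombloss"; after the second, "ombl".
(Check on "tangent": → "nttange" → "ntta" ✓)

ombl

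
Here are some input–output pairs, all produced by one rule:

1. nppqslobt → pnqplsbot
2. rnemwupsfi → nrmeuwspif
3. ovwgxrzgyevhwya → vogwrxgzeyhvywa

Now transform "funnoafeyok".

Looking at the pairs, the operation is to swap each adjacent pair of characters (1↔2, 3↔4, ...).
Applying that to "funnoafeyok" gives "ufnnaoefoyk".

ufnnaoefoyk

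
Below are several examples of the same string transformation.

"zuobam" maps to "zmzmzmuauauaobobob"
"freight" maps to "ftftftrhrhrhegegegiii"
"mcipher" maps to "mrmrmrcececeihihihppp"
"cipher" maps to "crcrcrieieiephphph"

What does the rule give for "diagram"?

What's happening: repeat every character 3 times, then take characters alternately from the front and the back (1st, last, 2nd, 2nd-last, ...).
Applying both steps to "diagram": "dddiiiaaagggrrraaammm", then "dmdmdmiaiaiaarararggg".

dmdmdmiaiaiaarararggg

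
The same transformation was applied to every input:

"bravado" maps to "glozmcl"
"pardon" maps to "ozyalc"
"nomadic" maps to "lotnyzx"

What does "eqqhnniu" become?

What's happening: shift every letter 11 places forward in the alphabet (wrapping around), then move the first 3 characters to the end (rotate left by 3).
Working it through for "eqqhnniu": intermediate "pbbsyytf", final "syytfpbb".

syytfpbb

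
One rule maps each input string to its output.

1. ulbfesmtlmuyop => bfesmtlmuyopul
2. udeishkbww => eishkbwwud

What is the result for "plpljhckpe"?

The transformation: move the first 2 characters to the end (rotate left by 2).
For "plpljhckpe" the result is "pljhckpepl".

pljhckpepl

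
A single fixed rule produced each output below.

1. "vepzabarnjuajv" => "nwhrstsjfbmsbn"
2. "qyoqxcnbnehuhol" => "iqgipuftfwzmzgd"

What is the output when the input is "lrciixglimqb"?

djuaapydaeit

Each output is the input with this applied: shift every letter 8 places backward in the alphabet (wrapping around).
For "lrciixglimqb" the result is "djuaapydaeit".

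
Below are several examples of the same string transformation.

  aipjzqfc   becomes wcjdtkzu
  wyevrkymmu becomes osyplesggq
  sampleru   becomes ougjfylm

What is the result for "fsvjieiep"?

In each case the input is transformed by: shift every letter 6 places backward in the alphabet (wrapping around), then swap the first and last characters.
Working it through for "fsvjieiep": intermediate "zmpdcycyj", final "jmpdcycyz".
(Check on "aipjzqfc": → "ucjdtkzw" → "wcjdtkzu" ✓)

jmpdcycyz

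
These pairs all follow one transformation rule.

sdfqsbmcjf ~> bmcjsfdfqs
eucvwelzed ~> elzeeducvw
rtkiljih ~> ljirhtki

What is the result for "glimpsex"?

In each case the input is transformed by: swap the first and last characters, then swap the front and back halves of the string.
On "glimpsex": the first step gives "xlimpseg", and the second then gives "psegxlim".

psegxlim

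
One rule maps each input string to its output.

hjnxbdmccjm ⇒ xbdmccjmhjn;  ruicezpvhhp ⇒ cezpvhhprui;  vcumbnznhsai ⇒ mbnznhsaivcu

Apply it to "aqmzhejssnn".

Looking at the pairs, the operation is to move the first 3 characters to the end (rotate left by 3).
So "aqmzhejssnn" becomes "zhejssnnaqm".

zhejssnnaqm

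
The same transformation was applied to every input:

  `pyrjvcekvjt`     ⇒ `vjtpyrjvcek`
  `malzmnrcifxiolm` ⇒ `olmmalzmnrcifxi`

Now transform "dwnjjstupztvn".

The transformation: move the last 3 characters to the front (rotate right by 3).
On "dwnjjstupztvn" that produces "tvndwnjjstupz".

tvndwnjjstupz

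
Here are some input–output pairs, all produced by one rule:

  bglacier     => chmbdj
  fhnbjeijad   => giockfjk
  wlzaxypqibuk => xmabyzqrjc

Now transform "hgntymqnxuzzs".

ihouznroyva

The rule is to delete the last 2 characters, then shift every letter 1 place forward in the alphabet (wrapping around).
Applying both steps to "hgntymqnxuzzs": "hgntymqnxuz", then "ihouznroyva".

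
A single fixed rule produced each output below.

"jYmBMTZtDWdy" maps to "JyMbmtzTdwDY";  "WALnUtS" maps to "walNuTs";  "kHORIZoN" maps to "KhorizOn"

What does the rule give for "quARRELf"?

Looking at the pairs, the operation is to flip the case of every letter.
So "quARRELf" becomes "QUarrelF".

QUarrelF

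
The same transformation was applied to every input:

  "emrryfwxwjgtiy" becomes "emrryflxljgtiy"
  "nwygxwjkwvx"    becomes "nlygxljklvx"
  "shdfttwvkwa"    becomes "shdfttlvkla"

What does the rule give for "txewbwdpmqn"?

Looking at the pairs, the operation is to replace every "w" with "l".
Applying that to "txewbwdpmqn" gives "txelbldpmqn".

txelbldpmqn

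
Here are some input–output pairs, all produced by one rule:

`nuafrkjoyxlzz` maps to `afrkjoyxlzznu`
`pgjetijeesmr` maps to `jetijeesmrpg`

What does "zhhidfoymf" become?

In each case the input is transformed by: move the first 2 characters to the end (rotate left by 2).
On "zhhidfoymf" that produces "hidfoymfzh".

hidfoymfzh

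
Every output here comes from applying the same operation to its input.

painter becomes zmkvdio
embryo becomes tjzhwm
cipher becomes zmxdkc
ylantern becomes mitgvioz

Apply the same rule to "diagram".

The rule is to move the last 2 characters to the front (rotate right by 2), then shift every letter 5 places backward in the alphabet (wrapping around).
For "diagram", step one produces "amdiagr"; step two turns that into "vhydvbm".
(Check on "ylantern": → "rnylante" → "mitgvioz" ✓)

vhydvbm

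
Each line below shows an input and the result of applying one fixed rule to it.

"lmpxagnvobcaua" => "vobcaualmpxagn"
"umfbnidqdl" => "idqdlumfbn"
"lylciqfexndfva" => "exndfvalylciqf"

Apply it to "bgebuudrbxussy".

Each output is the input with this applied: swap the front and back halves of the string.
On "bgebuudrbxussy" that produces "rbxussybgebuud".

rbxussybgebuud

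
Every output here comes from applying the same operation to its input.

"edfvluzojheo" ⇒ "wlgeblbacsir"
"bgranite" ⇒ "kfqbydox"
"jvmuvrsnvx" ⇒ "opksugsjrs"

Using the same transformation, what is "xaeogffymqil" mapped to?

Each output is the input with this applied: swap the front and back halves of the string, then shift every letter 3 places backward in the alphabet (wrapping around).
On "xaeogffymqil": the first step gives "fymqilxaeogf", and the second then gives "cvjnfiuxbldc".

cvjnfiuxbldc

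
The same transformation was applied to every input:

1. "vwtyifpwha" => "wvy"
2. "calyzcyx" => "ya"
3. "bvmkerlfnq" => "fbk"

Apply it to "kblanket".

eb

Looking at the pairs, the operation is to swap the front and back halves of the string, then keep one character in every 3, starting at position 3 (positions 3rd, 6th, 9th, ...).
Starting from "kblanket": after the first operation, "nketkbla"; after the second, "eb".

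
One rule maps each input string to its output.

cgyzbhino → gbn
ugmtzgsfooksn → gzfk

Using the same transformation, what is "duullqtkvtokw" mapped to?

In each case the input is transformed by: keep one character in every 3, starting at position 2 (positions 2nd, 5th, 8th, ...).
Applying that to "duullqtkvtokw" gives "ulko".

ulko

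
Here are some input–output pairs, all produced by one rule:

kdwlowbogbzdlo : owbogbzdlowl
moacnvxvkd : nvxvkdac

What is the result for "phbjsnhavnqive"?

The pattern: delete the first 2 characters, then move the first 2 characters to the end (rotate left by 2).
Starting from "phbjsnhavnqive": after the first operation, "bjsnhavnqive"; after the second, "snhavnqivebj".

snhavnqivebj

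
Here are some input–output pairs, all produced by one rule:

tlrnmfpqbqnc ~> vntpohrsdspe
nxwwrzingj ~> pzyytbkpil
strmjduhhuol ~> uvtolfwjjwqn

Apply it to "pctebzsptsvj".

Rule — shift every letter 2 places forward in the alphabet (wrapping around).
So "pctebzsptsvj" becomes "revgdburvuxl".

revgdburvuxl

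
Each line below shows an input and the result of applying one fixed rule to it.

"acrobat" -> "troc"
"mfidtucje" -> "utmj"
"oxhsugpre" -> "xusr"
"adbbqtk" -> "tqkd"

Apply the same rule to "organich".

The rule is to sort the characters into reverse alphabetical order, then keep only the first 4 characters.
Applying both steps to "organich": "ronihgca", then "roni".
(Check on "oxhsugpre": → "xusrpohge" → "xusr" ✓)

roni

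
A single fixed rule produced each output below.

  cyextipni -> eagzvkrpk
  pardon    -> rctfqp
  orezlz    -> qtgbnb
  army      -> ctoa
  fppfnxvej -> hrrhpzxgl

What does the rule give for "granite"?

itcpkvg

The transformation: shift every letter 2 places forward in the alphabet (wrapping around).
For "granite" the result is "itcpkvg".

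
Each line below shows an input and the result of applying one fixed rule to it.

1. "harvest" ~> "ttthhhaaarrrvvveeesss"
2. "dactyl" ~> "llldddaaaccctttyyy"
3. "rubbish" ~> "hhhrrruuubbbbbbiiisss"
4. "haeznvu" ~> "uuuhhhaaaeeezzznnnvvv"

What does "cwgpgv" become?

The rule is to move the last character to the front, then repeat every character 3 times.
Doing the same to "cwgpgv": "vvvcccwwwgggpppggg".

vvvcccwwwgggpppggg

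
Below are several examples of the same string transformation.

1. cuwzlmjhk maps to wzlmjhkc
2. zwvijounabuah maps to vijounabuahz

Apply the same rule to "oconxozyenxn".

What's happening: move the first character to the end, then delete the first character.
"oconxozyenxn" → "onxozyenxno".

onxozyenxno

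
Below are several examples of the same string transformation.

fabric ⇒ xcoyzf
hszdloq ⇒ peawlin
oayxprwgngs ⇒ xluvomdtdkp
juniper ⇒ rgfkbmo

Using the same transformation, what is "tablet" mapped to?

xqiyqb

Looking at the pairs, the operation is to swap each adjacent pair of characters (1↔2, 3↔4, ...), then shift every letter 3 places backward in the alphabet (wrapping around).
Applying that to "tablet" gives "xqiyqb".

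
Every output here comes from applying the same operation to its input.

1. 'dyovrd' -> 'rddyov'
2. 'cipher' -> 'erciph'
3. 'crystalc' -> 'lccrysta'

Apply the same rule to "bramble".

lebramb

In each case the input is transformed by: move the last 2 characters to the front (rotate right by 2).
Doing the same to "bramble": "lebramb".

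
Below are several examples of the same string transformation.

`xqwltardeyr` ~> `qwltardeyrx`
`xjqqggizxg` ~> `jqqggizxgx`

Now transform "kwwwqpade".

wwwqpadek

In each case the input is transformed by: move the first character to the end.
Doing the same to "kwwwqpade": "wwwqpadek".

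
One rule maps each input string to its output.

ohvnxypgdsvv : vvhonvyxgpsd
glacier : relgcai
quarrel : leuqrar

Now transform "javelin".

niajevl

The rule is to move the last 2 characters to the front (rotate right by 2), then swap each adjacent pair of characters (1↔2, 3↔4, ...).
Working it through for "javelin": intermediate "injavel", final "niajevl".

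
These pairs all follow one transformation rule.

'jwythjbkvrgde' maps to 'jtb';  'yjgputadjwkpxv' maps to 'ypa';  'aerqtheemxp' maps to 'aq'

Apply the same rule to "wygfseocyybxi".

In each case the input is transformed by: keep one character in every 3, starting at position 1 (positions 1st, 4th, 7th, ...), then delete the last 2 characters.
Starting from "wygfseocyybxi": after the first operation, "wfoyi"; after the second, "wfo".
(Check on "jwythjbkvrgde": → "jtbre" → "jtb" ✓)

wfo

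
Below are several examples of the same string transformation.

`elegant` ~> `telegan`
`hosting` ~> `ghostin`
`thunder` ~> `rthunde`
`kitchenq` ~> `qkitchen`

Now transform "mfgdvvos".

smfgdvvo

The transformation: move the last character to the front.
"mfgdvvos" → "smfgdvvo".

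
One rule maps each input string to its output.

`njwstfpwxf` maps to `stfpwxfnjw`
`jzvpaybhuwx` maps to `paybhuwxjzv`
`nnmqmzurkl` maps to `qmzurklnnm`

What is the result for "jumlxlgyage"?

lxlgyagejum

The rule is to move the first 3 characters to the end (rotate left by 3).
Doing the same to "jumlxlgyage": "lxlgyagejum".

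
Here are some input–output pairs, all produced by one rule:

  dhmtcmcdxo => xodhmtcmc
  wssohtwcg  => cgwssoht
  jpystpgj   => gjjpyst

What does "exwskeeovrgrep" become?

epexwskeeovrg

Each output is the input with this applied: move the last 2 characters to the front (rotate right by 2), then delete the last character.
"exwskeeovrgrep" → "epexwskeeovrgr" → "epexwskeeovrg".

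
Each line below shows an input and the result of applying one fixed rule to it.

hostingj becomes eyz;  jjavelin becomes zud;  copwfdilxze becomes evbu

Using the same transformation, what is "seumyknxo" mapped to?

uon

The rule is to keep one character in every 3, starting at position 2 (positions 2nd, 5th, 8th, ...), then shift every letter 10 places backward in the alphabet (wrapping around).
For "seumyknxo", step one produces "eyx"; step two turns that into "uon".
(Check on "hostingj": → "oij" → "eyz" ✓)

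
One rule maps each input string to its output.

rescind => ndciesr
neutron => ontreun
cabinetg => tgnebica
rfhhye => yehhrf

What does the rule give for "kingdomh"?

mhdongki

The transformation: reverse the string, then swap each adjacent pair of characters (1↔2, 3↔4, ...).
"kingdomh" → "mhdongki".
(Check on "cabinetg": → "gtenibac" → "tgnebica" ✓)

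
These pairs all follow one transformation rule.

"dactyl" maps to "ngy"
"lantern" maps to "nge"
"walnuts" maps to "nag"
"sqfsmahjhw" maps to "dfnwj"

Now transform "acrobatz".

pbnm

Each output is the input with this applied: keep every other character starting from the second (positions 2nd, 4th, 6th, ...), then shift every letter 13 places forward in the alphabet (wrapping around) — i.e. ROT13.
Applying that to "acrobatz" gives "pbnm".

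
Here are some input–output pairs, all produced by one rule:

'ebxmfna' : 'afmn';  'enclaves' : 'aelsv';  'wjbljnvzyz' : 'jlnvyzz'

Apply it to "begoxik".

ikox

The pattern: delete the first 3 characters, then sort the characters into alphabetical order.
"begoxik" → "oxik" → "ikox".
(Check on "ebxmfna": → "mfna" → "afmn" ✓)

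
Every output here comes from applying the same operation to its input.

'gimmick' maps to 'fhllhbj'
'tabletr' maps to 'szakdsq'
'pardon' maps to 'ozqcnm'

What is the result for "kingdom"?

jhmfcnl

What's happening: shift every letter 1 place backward in the alphabet (wrapping around).
Applying that to "kingdom" gives "jhmfcnl".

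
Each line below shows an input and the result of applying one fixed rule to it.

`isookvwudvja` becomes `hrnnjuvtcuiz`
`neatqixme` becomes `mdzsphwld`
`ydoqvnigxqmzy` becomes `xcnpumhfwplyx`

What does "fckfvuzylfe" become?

The pattern: shift every letter 1 place backward in the alphabet (wrapping around).
On "fckfvuzylfe" that produces "ebjeutyxked".

ebjeutyxked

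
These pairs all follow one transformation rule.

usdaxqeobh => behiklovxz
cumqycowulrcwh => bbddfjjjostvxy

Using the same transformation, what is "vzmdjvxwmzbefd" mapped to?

ccdeggikklmqtt

The rule is to shift every letter 7 places forward in the alphabet (wrapping around), then sort the characters into alphabetical order.
For "vzmdjvxwmzbefd", step one produces "cgtkqcedtgilmk"; step two turns that into "ccdeggikklmqtt".
(Check on "usdaxqeobh": → "bzkhexlvio" → "behiklovxz" ✓)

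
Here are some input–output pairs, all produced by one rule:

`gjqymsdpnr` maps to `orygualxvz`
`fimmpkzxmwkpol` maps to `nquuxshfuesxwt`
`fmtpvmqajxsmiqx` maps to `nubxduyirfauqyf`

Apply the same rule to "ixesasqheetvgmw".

qfmaiaypmmbdoue

What's happening: shift every letter 8 places forward in the alphabet (wrapping around).
On "ixesasqheetvgmw" that produces "qfmaiaypmmbdoue".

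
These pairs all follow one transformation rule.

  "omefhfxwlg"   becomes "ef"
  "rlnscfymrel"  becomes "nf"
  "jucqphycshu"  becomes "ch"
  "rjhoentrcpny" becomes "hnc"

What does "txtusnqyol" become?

tn

The pattern: keep one character in every 3, starting at position 3 (positions 3rd, 6th, 9th, ...), then delete the last character.
Starting from "txtusnqyol": after the first operation, "tno"; after the second, "tn".
(Check on "rjhoentrcpny": → "hncy" → "hnc" ✓)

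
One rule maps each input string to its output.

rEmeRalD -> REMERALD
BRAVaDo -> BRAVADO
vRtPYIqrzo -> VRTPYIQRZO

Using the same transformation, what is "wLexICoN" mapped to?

WLEXICON

In each case the input is transformed by: convert every letter to uppercase.
On "wLexICoN" that produces "WLEXICON".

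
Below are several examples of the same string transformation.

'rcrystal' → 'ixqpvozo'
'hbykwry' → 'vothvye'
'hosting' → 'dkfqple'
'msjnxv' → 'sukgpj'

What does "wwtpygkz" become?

whdvmqtt

Rule — shift every letter 3 places backward in the alphabet (wrapping around), then reverse the string.
Applying both steps to "wwtpygkz": "ttqmvdhw", then "whdvmqtt".
(Check on "msjnxv": → "jpgkus" → "sukgpj" ✓)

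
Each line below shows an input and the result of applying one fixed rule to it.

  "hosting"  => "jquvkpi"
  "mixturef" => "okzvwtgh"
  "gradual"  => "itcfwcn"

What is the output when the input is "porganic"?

rqticpke

In each case the input is transformed by: shift every letter 2 places forward in the alphabet (wrapping around).
For "porganic" the result is "rqticpke".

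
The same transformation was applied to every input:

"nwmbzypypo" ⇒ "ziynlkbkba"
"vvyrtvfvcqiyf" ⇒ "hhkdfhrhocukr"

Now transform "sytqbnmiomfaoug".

The pattern: shift every letter 12 places forward in the alphabet (wrapping around).
"sytqbnmiomfaoug" → "ekfcnzyuayrmags".

ekfcnzyuayrmags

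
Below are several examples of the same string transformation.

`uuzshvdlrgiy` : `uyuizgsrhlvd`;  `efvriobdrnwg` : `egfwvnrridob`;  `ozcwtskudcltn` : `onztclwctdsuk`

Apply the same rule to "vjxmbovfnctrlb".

The rule is to take characters alternately from the front and the back (1st, last, 2nd, 2nd-last, ...).
Applying that to "vjxmbovfnctrlb" gives "vbjlxrmtbconvf".

vbjlxrmtbconvf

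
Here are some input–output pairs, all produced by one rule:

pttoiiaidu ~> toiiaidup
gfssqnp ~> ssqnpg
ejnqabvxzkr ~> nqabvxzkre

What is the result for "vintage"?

ntagev

What's happening: move the first character to the end, then delete the first character.
Working it through for "vintage": intermediate "intagev", final "ntagev".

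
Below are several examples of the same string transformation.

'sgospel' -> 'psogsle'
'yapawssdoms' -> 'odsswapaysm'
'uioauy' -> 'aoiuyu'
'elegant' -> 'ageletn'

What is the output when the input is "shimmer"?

Looking at the pairs, the operation is to move the last 2 characters to the front (rotate right by 2), then reverse the string.
"shimmer" → "ershimm" → "mmihsre".

mmihsre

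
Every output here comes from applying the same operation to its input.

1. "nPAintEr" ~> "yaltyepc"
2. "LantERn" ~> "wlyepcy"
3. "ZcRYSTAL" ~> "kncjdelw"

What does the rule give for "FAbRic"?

qlmctn

The pattern: shift every letter 11 places forward in the alphabet (wrapping around), then convert every letter to lowercase.
So "FAbRic" becomes "qlmctn".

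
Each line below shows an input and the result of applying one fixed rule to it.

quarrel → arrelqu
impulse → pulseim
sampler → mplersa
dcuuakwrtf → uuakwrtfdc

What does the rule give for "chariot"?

The transformation: move the first 2 characters to the end (rotate left by 2).
Applying that to "chariot" gives "ariotch".

ariotch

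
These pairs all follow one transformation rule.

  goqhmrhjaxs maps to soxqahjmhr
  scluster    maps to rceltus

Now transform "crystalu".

Rule — take characters alternately from the front and the back (1st, last, 2nd, 2nd-last, ...), then delete the first character.
Starting from "crystalu": after the first operation, "curlyast"; after the second, "urlyast".

urlyast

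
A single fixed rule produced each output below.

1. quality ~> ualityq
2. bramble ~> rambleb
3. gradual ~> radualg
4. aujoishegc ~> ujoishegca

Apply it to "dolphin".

The pattern: move the first character to the end.
Doing the same to "dolphin": "olphind".

olphind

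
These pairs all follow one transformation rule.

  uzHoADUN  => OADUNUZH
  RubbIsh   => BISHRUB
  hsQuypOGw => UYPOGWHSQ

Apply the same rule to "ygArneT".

What's happening: move the first 3 characters to the end (rotate left by 3), then convert every letter to uppercase.
"ygArneT" → "rneTygA" → "RNETYGA".

RNETYGA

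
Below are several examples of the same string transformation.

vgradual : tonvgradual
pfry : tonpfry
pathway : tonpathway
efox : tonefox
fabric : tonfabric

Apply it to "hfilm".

The transformation: prepend "ton".
"hfilm" → "tonhfilm".

tonhfilm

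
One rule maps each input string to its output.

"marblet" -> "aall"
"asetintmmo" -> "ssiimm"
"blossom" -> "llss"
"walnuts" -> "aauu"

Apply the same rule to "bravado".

rraa

In each case the input is transformed by: keep one character in every 3, starting at position 2 (positions 2nd, 5th, 8th, ...), then double every character.
"bravado" → "ra" → "rraa".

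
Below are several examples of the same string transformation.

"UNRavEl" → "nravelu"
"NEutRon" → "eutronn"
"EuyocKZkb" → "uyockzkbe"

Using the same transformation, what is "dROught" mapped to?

The transformation: move the first character to the end, then convert every letter to lowercase.
On "dROught": the first step gives "ROughtd", and the second then gives "roughtd".
(Check on "EuyocKZkb": → "uyocKZkbE" → "uyockzkbe" ✓)

roughtd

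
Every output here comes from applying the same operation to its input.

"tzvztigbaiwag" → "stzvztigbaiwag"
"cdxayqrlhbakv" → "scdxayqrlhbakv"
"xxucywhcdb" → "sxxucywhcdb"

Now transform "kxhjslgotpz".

The rule is to prepend "s".
On "kxhjslgotpz" that produces "skxhjslgotpz".

skxhjslgotpz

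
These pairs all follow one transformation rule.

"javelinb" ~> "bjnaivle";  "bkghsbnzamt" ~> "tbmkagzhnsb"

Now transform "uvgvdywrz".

Each output is the input with this applied: take characters alternately from the front and the back (1st, last, 2nd, 2nd-last, ...), then swap each adjacent pair of characters (1↔2, 3↔4, ...).
For "uvgvdywrz", step one produces "uzvrgwvyd"; step two turns that into "zurvwgyvd".

zurvwgyvd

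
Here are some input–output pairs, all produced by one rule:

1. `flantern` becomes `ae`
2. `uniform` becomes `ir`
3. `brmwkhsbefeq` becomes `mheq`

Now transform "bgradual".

The pattern: keep one character in every 3, starting at position 3 (positions 3rd, 6th, 9th, ...).
So "bgradual" becomes "ru".

ru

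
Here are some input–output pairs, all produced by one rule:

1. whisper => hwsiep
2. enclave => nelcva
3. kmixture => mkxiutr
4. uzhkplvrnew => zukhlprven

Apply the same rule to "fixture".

In each case the input is transformed by: delete the last character, then swap each adjacent pair of characters (1↔2, 3↔4, ...).
"fixture" → "fixtur" → "iftxru".

iftxru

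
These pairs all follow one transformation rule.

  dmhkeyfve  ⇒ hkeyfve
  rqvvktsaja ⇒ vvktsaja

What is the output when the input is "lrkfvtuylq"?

kfvtuylq

In each case the input is transformed by: delete the first 2 characters.
For "lrkfvtuylq" the result is "kfvtuylq".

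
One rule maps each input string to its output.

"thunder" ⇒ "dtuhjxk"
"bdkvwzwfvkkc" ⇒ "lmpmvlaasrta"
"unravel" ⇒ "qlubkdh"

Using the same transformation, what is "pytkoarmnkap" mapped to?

The transformation: move the first 3 characters to the end (rotate left by 3), then shift every letter 10 places backward in the alphabet (wrapping around).
On "pytkoarmnkap": the first step gives "koarmnkappyt", and the second then gives "aeqhcdaqffoj".

aeqhcdaqffoj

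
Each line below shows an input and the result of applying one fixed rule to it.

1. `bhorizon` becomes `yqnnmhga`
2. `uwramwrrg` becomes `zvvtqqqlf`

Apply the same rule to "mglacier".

zqlkhfdb

In each case the input is transformed by: shift every letter 1 place backward in the alphabet (wrapping around), then sort the characters into reverse alphabetical order.
Starting from "mglacier": after the first operation, "lfkzbhdq"; after the second, "zqlkhfdb".
(Check on "uwramwrrg": → "tvqzlvqqf" → "zvvtqqqlf" ✓)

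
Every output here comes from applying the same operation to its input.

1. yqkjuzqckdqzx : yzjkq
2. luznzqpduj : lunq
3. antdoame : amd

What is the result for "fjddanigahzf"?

fzdg

The rule is to take characters alternately from the front and the back (1st, last, 2nd, 2nd-last, ...), then keep one character in every 3, starting at position 1 (positions 1st, 4th, 7th, ...).
On "fjddanigahzf": the first step gives "ffjzdhdaagni", and the second then gives "fzdg".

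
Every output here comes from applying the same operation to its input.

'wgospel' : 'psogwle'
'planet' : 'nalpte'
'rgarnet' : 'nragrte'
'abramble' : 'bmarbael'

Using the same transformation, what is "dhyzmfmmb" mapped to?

Looking at the pairs, the operation is to move the last 2 characters to the front (rotate right by 2), then reverse the string.
Working it through for "dhyzmfmmb": intermediate "mbdhyzmfm", final "mfmzyhdbm".

mfmzyhdbm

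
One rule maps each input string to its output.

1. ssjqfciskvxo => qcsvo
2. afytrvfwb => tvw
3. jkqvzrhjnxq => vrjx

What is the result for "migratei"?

Each output is the input with this applied: delete the first 3 characters, then keep every other character starting from the first (positions 1st, 3rd, 5th, ...).
Working it through for "migratei": intermediate "ratei", final "rti".
(Check on "jkqvzrhjnxq": → "vzrhjnxq" → "vrjx" ✓)

rti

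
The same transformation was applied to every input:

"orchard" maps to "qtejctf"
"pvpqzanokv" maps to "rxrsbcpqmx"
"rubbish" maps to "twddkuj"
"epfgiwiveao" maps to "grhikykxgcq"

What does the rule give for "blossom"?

In each case the input is transformed by: shift every letter 2 places forward in the alphabet (wrapping around).
Applying that to "blossom" gives "dnquuqo".

dnquuqo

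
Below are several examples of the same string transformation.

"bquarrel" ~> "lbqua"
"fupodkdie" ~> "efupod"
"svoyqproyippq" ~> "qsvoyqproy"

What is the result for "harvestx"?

Looking at the pairs, the operation is to move the last character to the front, then delete the last 3 characters.
"harvestx" → "xharvest" → "xharv".

xharv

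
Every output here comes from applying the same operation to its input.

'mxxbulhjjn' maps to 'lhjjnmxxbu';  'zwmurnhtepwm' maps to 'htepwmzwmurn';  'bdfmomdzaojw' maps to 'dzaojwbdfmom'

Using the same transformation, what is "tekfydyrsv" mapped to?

dyrsvtekfy

What's happening: swap the front and back halves of the string.
"tekfydyrsv" → "dyrsvtekfy".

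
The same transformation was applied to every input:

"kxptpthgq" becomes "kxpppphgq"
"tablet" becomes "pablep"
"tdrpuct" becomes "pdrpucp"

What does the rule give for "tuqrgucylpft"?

Looking at the pairs, the operation is to replace every "t" with "p".
On "tuqrgucylpft" that produces "puqrgucylpfp".

puqrgucylpfp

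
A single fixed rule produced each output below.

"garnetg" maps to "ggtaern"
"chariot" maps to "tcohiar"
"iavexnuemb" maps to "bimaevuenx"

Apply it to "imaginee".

Each output is the input with this applied: take characters alternately from the front and the back (1st, last, 2nd, 2nd-last, ...), then swap each adjacent pair of characters (1↔2, 3↔4, ...).
Working it through for "imaginee": intermediate "iemeangi", final "eiemnaig".

eiemnaig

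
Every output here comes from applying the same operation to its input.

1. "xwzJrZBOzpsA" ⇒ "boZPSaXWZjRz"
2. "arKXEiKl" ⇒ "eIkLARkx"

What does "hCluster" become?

STERHcLU

Looking at the pairs, the operation is to flip the case of every letter, then swap the front and back halves of the string.
Applying both steps to "hCluster": "HcLUSTER", then "STERHcLU".
(Check on "arKXEiKl": → "ARkxeIkL" → "eIkLARkx" ✓)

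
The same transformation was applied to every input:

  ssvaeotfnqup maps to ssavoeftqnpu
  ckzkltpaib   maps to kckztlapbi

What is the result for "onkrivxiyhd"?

norkviixhyd

Looking at the pairs, the operation is to swap each adjacent pair of characters (1↔2, 3↔4, ...).
Applying that to "onkrivxiyhd" gives "norkviixhyd".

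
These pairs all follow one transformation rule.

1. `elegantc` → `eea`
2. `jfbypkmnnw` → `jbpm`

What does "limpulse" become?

Rule — delete the last 3 characters, then keep every other character starting from the first (positions 1st, 3rd, 5th, ...).
"limpulse" → "limpu" → "lmu".
(Check on "elegantc": → "elega" → "eea" ✓)

lmu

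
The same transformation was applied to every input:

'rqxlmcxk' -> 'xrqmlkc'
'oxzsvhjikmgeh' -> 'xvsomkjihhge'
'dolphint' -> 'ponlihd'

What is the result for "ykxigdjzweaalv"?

What's happening: sort the characters into reverse alphabetical order, then delete the first character.
For "ykxigdjzweaalv", step one produces "zyxwvlkjigedaa"; step two turns that into "yxwvlkjigedaa".

yxwvlkjigedaa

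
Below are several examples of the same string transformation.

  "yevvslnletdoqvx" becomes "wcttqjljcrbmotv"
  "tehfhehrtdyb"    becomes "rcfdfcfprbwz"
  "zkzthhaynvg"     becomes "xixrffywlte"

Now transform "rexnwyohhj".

What's happening: shift every letter 2 places backward in the alphabet (wrapping around).
Doing the same to "rexnwyohhj": "pcvluwmffh".

pcvluwmffh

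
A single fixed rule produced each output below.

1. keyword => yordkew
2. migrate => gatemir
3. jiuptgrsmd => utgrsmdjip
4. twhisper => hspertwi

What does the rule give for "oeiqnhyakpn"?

Rule — move the first 3 characters to the end (rotate left by 3), then swap the first and last characters.
"oeiqnhyakpn" → "qnhyakpnoei" → "inhyakpnoeq".

inhyakpnoeq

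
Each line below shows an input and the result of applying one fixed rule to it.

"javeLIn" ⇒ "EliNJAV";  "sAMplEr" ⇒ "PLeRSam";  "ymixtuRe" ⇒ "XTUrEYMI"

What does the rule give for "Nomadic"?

ADICnOM

What's happening: move the first 3 characters to the end (rotate left by 3), then flip the case of every letter.
Applying both steps to "Nomadic": "adicNom", then "ADICnOM".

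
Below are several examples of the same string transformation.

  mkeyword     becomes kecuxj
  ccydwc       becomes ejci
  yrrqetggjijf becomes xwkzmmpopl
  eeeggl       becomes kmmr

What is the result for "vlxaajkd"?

dggpqj

Each output is the input with this applied: delete the first 2 characters, then shift every letter 6 places forward in the alphabet (wrapping around).
"vlxaajkd" → "xaajkd" → "dggpqj".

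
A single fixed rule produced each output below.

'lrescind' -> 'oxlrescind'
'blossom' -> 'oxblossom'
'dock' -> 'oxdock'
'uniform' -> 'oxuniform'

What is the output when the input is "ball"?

oxball

The rule is to prepend "ox".
Doing the same to "ball": "oxball".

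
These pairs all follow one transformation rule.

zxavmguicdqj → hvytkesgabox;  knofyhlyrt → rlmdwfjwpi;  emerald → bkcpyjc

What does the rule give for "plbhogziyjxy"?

wjzfmexgwhvn

Looking at the pairs, the operation is to swap the first and last characters, then shift every letter 2 places backward in the alphabet (wrapping around).
"plbhogziyjxy" → "ylbhogziyjxp" → "wjzfmexgwhvn".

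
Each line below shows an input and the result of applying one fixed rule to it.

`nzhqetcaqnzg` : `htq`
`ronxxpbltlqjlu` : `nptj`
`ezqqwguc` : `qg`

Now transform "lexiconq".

xo

Rule — delete the last character, then keep one character in every 3, starting at position 3 (positions 3rd, 6th, 9th, ...).
Doing the same to "lexiconq": "xo".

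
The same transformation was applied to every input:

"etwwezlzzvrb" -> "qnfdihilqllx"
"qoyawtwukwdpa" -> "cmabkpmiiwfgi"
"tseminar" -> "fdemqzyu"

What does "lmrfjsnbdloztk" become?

xwyfdlravxepzn

The pattern: shift every letter 12 places forward in the alphabet (wrapping around), then take characters alternately from the front and the back (1st, last, 2nd, 2nd-last, ...).
Working it through for "lmrfjsnbdloztk": intermediate "xydrveznpxalfw", final "xwyfdlravxepzn".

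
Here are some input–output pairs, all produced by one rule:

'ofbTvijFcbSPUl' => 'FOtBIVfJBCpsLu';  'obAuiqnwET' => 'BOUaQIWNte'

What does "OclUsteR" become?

CouLTSrE

In each case the input is transformed by: swap each adjacent pair of characters (1↔2, 3↔4, ...), then flip the case of every letter.
"OclUsteR" → "cOUltsRe" → "CouLTSrE".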